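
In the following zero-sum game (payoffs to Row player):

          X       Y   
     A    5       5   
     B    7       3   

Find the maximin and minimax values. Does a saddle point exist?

Maximin = 5, Minimax = 5, Saddle: True

Work:
Row minimums: [5, 3] → maximin = 5
Column maximums: [7, 5] → minimax = 5
Saddle point exists! Game value = 5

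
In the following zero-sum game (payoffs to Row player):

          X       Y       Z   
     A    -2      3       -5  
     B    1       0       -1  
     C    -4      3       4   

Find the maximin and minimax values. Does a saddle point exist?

Maximin = -1, Minimax = 1, Saddle: False

Work:
Row minimums: [-5, -1, -4] → maximin = -1
Column maximums: [1, 3, 4] → minimax = 1
No saddle point (maximin ≠ minimax). Mixed strategy needed.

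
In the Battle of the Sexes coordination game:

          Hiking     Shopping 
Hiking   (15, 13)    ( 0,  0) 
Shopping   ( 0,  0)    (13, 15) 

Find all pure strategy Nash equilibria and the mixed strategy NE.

Pure NE: (Hiking, Hiking) and (Shopping, Shopping); Mixed NE: p = 0.5357, q = 0.4643

Work:
Check pure NE:
(Hiking, Hiking): (15, 13) - no unilateral deviation beneficial
(Shopping, Shopping): (13, 15) - no unilateral deviation beneficial
Mixed NE: P1 plays Hiking with p = 0.5357, P2 plays Hiking with q = 0.4643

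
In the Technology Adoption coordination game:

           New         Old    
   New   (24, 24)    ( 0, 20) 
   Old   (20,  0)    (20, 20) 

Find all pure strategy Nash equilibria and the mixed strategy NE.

Pure NE: (New, New) and (Old, Old); Mixed NE: p = 0.8333, q = 0.8333

Work:
Check pure NE:
(New, New): (24, 24) - no unilateral deviation beneficial
(Old, Old): (20, 20) - no unilateral deviation beneficial
Mixed NE: P1 plays New with p = 0.8333, P2 plays New with q = 0.8333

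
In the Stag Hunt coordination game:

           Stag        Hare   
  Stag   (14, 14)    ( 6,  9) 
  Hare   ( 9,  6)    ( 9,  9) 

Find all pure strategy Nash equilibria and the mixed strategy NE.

Pure NE: (Stag, Stag) and (Hare, Hare); Mixed NE: p = 0.375, q = 0.375

Work:
Check pure NE:
(Stag, Stag): (14, 14) - no unilateral deviation beneficial
(Hare, Hare): (9, 9) - no unilateral deviation beneficial
Mixed NE: P1 plays Stag with p = 0.375, P2 plays Stag with q = 0.375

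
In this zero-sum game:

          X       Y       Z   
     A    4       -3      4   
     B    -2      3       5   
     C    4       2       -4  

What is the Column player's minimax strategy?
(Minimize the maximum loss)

Column should play Y, value = 3

Work:
Column player minimizes Row's maximum payoff:
Column X: max payoff to Row = 4
Column Y: max payoff to Row = 3
Column Z: max payoff to Row = 5
Minimum is 3, achieved by column Y.
Minimax strategy: Y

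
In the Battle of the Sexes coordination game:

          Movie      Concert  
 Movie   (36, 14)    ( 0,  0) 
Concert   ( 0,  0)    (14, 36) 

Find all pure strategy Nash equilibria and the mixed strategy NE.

Pure NE: (Movie, Movie) and (Concert, Concert); Mixed NE: p = 0.72, q = 0.28

Work:
Check pure NE:
(Movie, Movie): (36, 14) - no unilateral deviation beneficial
(Concert, Concert): (14, 36) - no unilateral deviation beneficial
Mixed NE: P1 plays Movie with p = 0.72, P2 plays Movie with q = 0.28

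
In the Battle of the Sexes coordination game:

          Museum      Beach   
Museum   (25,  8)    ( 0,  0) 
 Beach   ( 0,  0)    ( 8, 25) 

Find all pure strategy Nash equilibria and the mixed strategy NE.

Pure NE: (Museum, Museum) and (Beach, Beach); Mixed NE: p = 0.7576, q = 0.2424

Work:
Check pure NE:
(Museum, Museum): (25, 8) - no unilateral deviation beneficial
(Beach, Beach): (8, 25) - no unilateral deviation beneficial
Mixed NE: P1 plays Museum with p = 0.7576, P2 plays Museum with q = 0.2424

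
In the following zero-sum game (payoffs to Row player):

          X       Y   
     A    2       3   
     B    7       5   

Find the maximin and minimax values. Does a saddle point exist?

Maximin = 5, Minimax = 5, Saddle: True

Work:
Row minimums: [2, 5] → maximin = 5
Column maximums: [7, 5] → minimax = 5
Saddle point exists! Game value = 5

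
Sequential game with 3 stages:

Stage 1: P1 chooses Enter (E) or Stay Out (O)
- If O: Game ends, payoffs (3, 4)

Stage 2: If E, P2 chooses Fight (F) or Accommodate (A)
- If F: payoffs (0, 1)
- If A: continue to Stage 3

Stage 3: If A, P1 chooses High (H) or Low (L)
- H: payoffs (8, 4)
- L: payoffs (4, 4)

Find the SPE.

SPE: (E, A, H); Outcome (8, 4)

Work:
Stage 3: P1 chooses H (8 vs 4)
Stage 2: P2: F->1, A->4 (anticipating H). Choose A
Stage 1: P1: O->3, E->8 (anticipating A, H). Choose E
SPE path: E -> A -> H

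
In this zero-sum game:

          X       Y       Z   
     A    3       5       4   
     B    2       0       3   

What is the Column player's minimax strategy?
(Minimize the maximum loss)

Column should play X, value = 3

Work:
Column player minimizes Row's maximum payoff:
Column X: max payoff to Row = 3
Column Y: max payoff to Row = 5
Column Z: max payoff to Row = 4
Minimum is 3, achieved by column X.
Minimax strategy: X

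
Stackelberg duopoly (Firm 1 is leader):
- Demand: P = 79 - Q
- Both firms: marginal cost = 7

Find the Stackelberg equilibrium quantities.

q₁* (leader) = 36.0, q₂* (follower) = 18.0

Work:
Follower's reaction: q₂ = (a - c - q₁)/2
Leader substitutes: π₁ = q₁·(a - q₁ - (a-c-q₁)/2 - c)
FOC: q₁* = (79 - 7)/2 = 36.00
Then: q₂* = (79 - 7 - 36.0)/2 = 18.00
Leader has first-mover advantage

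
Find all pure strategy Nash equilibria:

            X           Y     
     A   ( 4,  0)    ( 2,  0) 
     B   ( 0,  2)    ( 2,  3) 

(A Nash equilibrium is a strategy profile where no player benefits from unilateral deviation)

Nash equilibrium: (A, X), (A, Y), (B, Y)

Work:
Best responses:
  P1 vs X: payoffs [4, 0] → best response A (payoff 4)
  P1 vs Y: payoffs [2, 2] → best response A/B (payoff 2)
  P2 vs A: payoffs [0, 0] → best response X/Y (payoff 0)
  P2 vs B: payoffs [2, 3] → best response Y (payoff 3)
Mutual best responses: (A,X), (A,Y), (B,Y) → Nash equilibria.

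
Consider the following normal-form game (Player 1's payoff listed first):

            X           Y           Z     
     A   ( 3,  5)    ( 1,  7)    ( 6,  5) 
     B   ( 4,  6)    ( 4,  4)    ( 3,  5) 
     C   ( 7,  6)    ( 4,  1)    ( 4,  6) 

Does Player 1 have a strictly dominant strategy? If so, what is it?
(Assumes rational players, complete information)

No strictly dominant strategy exists for Player 1

Work:
A strategy strictly dominates another if it gives a strictly higher payoff against every opponent action. Compare each pair of P1's strategies column-by-column:
  A vs B: [3 vs 4, 1 vs 4, 6 vs 3] → A does not strictly dominate B (column X: 3 ≤ 4)
  A vs C: [3 vs 7, 1 vs 4, 6 vs 4] → A does not strictly dominate C (column X: 3 ≤ 7)
  B vs A: [4 vs 3, 4 vs 1, 3 vs 6] → B does not strictly dominate A (column Z: 3 ≤ 6)
  B vs C: [4 vs 7, 4 vs 4, 3 vs 4] → B does not strictly dominate C (column X: 4 ≤ 7)
  C vs A: [7 vs 3, 4 vs 1, 4 vs 6] → C does not strictly dominate A (column Z: 4 ≤ 6)
  C vs B: [7 vs 4, 4 vs 4, 4 vs 3] → C does not strictly dominate B (column Y: 4 ≤ 4)
No single strategy strictly dominates all others → no strictly dominant strategy.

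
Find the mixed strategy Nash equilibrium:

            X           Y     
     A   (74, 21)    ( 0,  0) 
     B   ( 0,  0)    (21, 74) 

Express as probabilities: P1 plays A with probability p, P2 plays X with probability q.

p = 0.7789, q = 0.2211

Work:
Find probabilities that make opponent indifferent:
P2 chooses q to make P1 indifferent between A and B
P1 chooses p to make P2 indifferent between X and Y
Mixed NE: P1 plays (A: 0.7789, B: 0.2211), P2 plays (X: 0.2211, Y: 0.7789)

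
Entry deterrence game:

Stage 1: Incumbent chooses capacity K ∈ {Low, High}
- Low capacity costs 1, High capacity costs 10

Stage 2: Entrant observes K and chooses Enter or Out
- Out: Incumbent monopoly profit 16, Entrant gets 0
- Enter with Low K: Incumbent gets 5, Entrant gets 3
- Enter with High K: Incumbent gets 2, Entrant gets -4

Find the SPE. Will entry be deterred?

SPE: (High, Enter|Low, Out|High); Entry deterred. Incumbent net profit = 6

Work:
After Low K: Entrant enters (3 > 0)
After High K: Entrant stays out (-4 < 0)
Incumbent: Low → 5−1=4, High → 16−10=6
Incumbent chooses High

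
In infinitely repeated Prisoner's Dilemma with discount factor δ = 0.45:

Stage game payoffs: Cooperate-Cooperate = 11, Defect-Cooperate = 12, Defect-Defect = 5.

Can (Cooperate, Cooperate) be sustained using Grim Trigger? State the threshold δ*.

δ* = 0.1429; since δ = 0.45 ≥ 0.1429, cooperation can be sustained

Work:
For Grim Trigger:
Cooperate forever: 11/(1-δ)
Defect then punished: 12 + 5·δ/(1-δ)
Need: 11/(1-δ) ≥ 12 + 5·δ/(1-δ)
Solving: δ ≥ (T-R)/(T-P) = (12-11)/(12-5) = 0.1429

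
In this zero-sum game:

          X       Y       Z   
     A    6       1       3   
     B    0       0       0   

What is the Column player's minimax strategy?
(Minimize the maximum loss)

Column should play Y, value = 1

Work:
Column player minimizes Row's maximum payoff:
Column X: max payoff to Row = 6
Column Y: max payoff to Row = 1
Column Z: max payoff to Row = 3
Minimum is 1, achieved by column Y.
Minimax strategy: Y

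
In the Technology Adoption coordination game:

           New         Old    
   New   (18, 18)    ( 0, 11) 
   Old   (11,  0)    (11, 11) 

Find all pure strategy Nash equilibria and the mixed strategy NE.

Pure NE: (New, New) and (Old, Old); Mixed NE: p = 0.6111, q = 0.6111

Work:
Check pure NE:
(New, New): (18, 18) - no unilateral deviation beneficial
(Old, Old): (11, 11) - no unilateral deviation beneficial
Mixed NE: P1 plays New with p = 0.6111, P2 plays New with q = 0.6111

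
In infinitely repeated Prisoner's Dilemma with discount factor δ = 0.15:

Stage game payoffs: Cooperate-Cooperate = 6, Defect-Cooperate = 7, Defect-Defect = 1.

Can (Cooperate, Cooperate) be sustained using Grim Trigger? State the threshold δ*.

δ* = 0.1667; since δ = 0.15 < 0.1667, cooperation cannot be sustained

Work:
For Grim Trigger:
Cooperate forever: 6/(1-δ)
Defect then punished: 7 + 1·δ/(1-δ)
Need: 6/(1-δ) ≥ 7 + 1·δ/(1-δ)
Solving: δ ≥ (T-R)/(T-P) = (7-6)/(7-1) = 0.1667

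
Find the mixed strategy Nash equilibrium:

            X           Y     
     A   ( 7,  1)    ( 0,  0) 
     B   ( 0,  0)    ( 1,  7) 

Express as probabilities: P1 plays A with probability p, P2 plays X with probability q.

p = 0.875, q = 0.125

Work:
Find probabilities that make opponent indifferent:
P2 chooses q to make P1 indifferent between A and B
P1 chooses p to make P2 indifferent between X and Y
Mixed NE: P1 plays (A: 0.875, B: 0.125), P2 plays (X: 0.125, Y: 0.875)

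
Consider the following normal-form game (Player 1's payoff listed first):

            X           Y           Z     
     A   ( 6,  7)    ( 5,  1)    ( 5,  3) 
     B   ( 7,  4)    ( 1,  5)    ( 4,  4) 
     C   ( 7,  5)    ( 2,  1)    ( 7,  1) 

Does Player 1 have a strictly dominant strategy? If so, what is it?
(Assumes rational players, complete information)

No strictly dominant strategy exists for Player 1

Work:
A strategy strictly dominates another if it gives a strictly higher payoff against every opponent action. Compare each pair of P1's strategies column-by-column:
  A vs B: [6 vs 7, 5 vs 1, 5 vs 4] → A does not strictly dominate B (column X: 6 ≤ 7)
  A vs C: [6 vs 7, 5 vs 2, 5 vs 7] → A does not strictly dominate C (column X: 6 ≤ 7)
  B vs A: [7 vs 6, 1 vs 5, 4 vs 5] → B does not strictly dominate A (column Y: 1 ≤ 5)
  B vs C: [7 vs 7, 1 vs 2, 4 vs 7] → B does not strictly dominate C (column X: 7 ≤ 7)
  C vs A: [7 vs 6, 2 vs 5, 7 vs 5] → C does not strictly dominate A (column Y: 2 ≤ 5)
  C vs B: [7 vs 7, 2 vs 1, 7 vs 4] → C does not strictly dominate B (column X: 7 ≤ 7)
No single strategy strictly dominates all others → no strictly dominant strategy.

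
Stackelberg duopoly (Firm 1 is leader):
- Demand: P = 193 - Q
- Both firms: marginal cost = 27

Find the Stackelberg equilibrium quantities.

q₁* (leader) = 83.0, q₂* (follower) = 41.5

Work:
Follower's reaction: q₂ = (a - c - q₁)/2
Leader substitutes: π₁ = q₁·(a - q₁ - (a-c-q₁)/2 - c)
FOC: q₁* = (193 - 27)/2 = 83.00
Then: q₂* = (193 - 27 - 83.0)/2 = 41.50
Leader has first-mover advantage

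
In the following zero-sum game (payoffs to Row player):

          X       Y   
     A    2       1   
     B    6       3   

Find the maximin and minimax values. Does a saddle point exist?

Maximin = 3, Minimax = 3, Saddle: True

Work:
Row minimums: [1, 3] → maximin = 3
Column maximums: [6, 3] → minimax = 3
Saddle point exists! Game value = 3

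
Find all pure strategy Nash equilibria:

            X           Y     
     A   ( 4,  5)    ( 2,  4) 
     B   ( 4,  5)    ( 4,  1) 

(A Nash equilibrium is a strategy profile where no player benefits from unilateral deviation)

Nash equilibrium: (A, X), (B, X)

Work:
Best responses:
  P1 vs X: payoffs [4, 4] → best response A/B (payoff 4)
  P1 vs Y: payoffs [2, 4] → best response B (payoff 4)
  P2 vs A: payoffs [5, 4] → best response X (payoff 5)
  P2 vs B: payoffs [5, 1] → best response X (payoff 5)
Mutual best responses: (A,X), (B,X) → Nash equilibria.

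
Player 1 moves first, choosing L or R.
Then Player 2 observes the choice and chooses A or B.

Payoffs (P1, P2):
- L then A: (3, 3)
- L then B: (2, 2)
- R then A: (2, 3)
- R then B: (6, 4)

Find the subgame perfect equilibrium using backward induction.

P1 plays R, P2 plays A after L and B after R; Payoff (6, 4)

Work:
Backward induction:
After L: P2 chooses A → P1 gets 3
After R: P2 chooses B → P1 gets 6
P1 chooses R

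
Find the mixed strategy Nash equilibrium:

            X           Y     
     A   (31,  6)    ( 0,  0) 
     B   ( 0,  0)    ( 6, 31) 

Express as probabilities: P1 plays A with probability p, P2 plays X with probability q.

p = 0.8378, q = 0.1622

Work:
Find probabilities that make opponent indifferent:
P2 chooses q to make P1 indifferent between A and B
P1 chooses p to make P2 indifferent between X and Y
Mixed NE: P1 plays (A: 0.8378, B: 0.1622), P2 plays (X: 0.1622, Y: 0.8378)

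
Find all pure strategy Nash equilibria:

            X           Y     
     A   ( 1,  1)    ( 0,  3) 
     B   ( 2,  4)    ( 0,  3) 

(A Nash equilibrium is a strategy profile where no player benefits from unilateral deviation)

Nash equilibrium: (A, Y), (B, X)

Work:
Best responses:
  P1 vs X: payoffs [1, 2] → best response B (payoff 2)
  P1 vs Y: payoffs [0, 0] → best response A/B (payoff 0)
  P2 vs A: payoffs [1, 3] → best response Y (payoff 3)
  P2 vs B: payoffs [4, 3] → best response X (payoff 4)
Mutual best responses: (A,Y), (B,X) → Nash equilibria.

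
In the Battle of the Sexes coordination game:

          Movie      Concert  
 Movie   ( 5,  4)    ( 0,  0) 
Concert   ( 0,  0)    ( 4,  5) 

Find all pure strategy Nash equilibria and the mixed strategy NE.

Pure NE: (Movie, Movie) and (Concert, Concert); Mixed NE: p = 0.5556, q = 0.4444

Work:
Check pure NE:
(Movie, Movie): (5, 4) - no unilateral deviation beneficial
(Concert, Concert): (4, 5) - no unilateral deviation beneficial
Mixed NE: P1 plays Movie with p = 0.5556, P2 plays Movie with q = 0.4444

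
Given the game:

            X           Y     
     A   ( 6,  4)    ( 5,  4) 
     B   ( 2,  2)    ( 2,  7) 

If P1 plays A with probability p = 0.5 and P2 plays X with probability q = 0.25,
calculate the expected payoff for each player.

E[P1] = 3.625, E[P2] = 4.875

Work:
E[P1] = p·q·π₁(A,X) + p·(1-q)·π₁(A,Y) + (1-p)·q·π₁(B,X) + (1-p)·(1-q)·π₁(B,Y)
= 0.5·0.25·6 + 0.5·0.75·5 + 0.5·0.25·2 + 0.5·0.75·2
= 3.625

E[P2] = 4.875 (similar calculation)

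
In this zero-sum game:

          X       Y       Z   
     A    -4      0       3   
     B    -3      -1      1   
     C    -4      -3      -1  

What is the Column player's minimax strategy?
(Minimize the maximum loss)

Column should play X, value = -3

Work:
Column player minimizes Row's maximum payoff:
Column X: max payoff to Row = -3
Column Y: max payoff to Row = 0
Column Z: max payoff to Row = 3
Minimum is -3, achieved by column X.
Minimax strategy: X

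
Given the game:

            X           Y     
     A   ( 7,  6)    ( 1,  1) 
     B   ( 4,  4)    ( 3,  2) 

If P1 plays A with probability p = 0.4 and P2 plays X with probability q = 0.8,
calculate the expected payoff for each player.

E[P1] = 4.6, E[P2] = 4.16

Work:
E[P1] = p·q·π₁(A,X) + p·(1-q)·π₁(A,Y) + (1-p)·q·π₁(B,X) + (1-p)·(1-q)·π₁(B,Y)
= 0.4·0.8·7 + 0.4·0.2·1 + 0.6·0.8·4 + 0.6·0.2·3
= 4.6

E[P2] = 4.16 (similar calculation)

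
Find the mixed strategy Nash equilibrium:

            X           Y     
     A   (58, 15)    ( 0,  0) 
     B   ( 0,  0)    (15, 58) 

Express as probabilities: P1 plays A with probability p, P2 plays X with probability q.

p = 0.7945, q = 0.2055

Work:
Find probabilities that make opponent indifferent:
P2 chooses q to make P1 indifferent between A and B
P1 chooses p to make P2 indifferent between X and Y
Mixed NE: P1 plays (A: 0.7945, B: 0.2055), P2 plays (X: 0.2055, Y: 0.7945)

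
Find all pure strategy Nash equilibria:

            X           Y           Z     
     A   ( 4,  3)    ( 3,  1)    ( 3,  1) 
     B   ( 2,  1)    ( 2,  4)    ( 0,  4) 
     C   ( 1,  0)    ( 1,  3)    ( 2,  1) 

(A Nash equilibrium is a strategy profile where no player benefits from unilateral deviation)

Nash equilibrium: (A, X)

Work:
Best responses:
  P1 vs X: payoffs [4, 2, 1] → best response A (payoff 4)
  P1 vs Y: payoffs [3, 2, 1] → best response A (payoff 3)
  P1 vs Z: payoffs [3, 0, 2] → best response A (payoff 3)
  P2 vs A: payoffs [3, 1, 1] → best response X (payoff 3)
  P2 vs B: payoffs [1, 4, 4] → best response Y/Z (payoff 4)
  P2 vs C: payoffs [0, 3, 1] → best response Y (payoff 3)
Mutual best responses: (A,X) → Nash equilibria.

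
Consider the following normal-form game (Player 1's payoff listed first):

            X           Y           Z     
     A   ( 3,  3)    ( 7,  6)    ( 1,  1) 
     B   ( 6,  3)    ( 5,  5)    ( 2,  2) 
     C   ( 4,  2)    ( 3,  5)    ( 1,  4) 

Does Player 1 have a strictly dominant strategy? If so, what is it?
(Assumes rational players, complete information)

No strictly dominant strategy exists for Player 1

Work:
A strategy strictly dominates another if it gives a strictly higher payoff against every opponent action. Compare each pair of P1's strategies column-by-column:
  A vs B: [3 vs 6, 7 vs 5, 1 vs 2] → A does not strictly dominate B (column X: 3 ≤ 6)
  A vs C: [3 vs 4, 7 vs 3, 1 vs 1] → A does not strictly dominate C (column X: 3 ≤ 4)
  B vs A: [6 vs 3, 5 vs 7, 2 vs 1] → B does not strictly dominate A (column Y: 5 ≤ 7)
  B vs C: [6 vs 4, 5 vs 3, 2 vs 1] → B strictly dominates C
  C vs A: [4 vs 3, 3 vs 7, 1 vs 1] → C does not strictly dominate A (column Y: 3 ≤ 7)
  C vs B: [4 vs 6, 3 vs 5, 1 vs 2] → C does not strictly dominate B (column X: 4 ≤ 6)
No single strategy strictly dominates all others → no strictly dominant strategy.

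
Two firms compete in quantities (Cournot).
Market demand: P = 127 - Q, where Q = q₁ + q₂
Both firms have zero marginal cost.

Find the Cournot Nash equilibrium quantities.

q₁* = q₂* = 42.33; P* = 42.33

Work:
Profit: π_i = P·q_i = (a - q_i - q_j)·q_i
FOC: ∂π_i/∂q_i = a - 2q_i - q_j = 0
Reaction function: q_i = (127 - q_j)/2
Symmetry: q* = 127/3 = 42.33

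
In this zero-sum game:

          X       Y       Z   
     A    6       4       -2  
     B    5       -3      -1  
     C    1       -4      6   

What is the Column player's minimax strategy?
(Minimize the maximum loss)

Column should play Y, value = 4

Work:
Column player minimizes Row's maximum payoff:
Column X: max payoff to Row = 6
Column Y: max payoff to Row = 4
Column Z: max payoff to Row = 6
Minimum is 4, achieved by column Y.
Minimax strategy: Y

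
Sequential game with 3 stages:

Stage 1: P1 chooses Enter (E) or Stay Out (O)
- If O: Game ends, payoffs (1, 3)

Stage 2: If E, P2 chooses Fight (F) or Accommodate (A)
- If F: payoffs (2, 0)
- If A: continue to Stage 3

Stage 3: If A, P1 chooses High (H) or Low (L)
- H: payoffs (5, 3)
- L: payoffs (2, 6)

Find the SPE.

SPE: (E, A, H); Outcome (5, 3)

Work:
Stage 3: P1 chooses H (5 vs 2)
Stage 2: P2: F->0, A->3 (anticipating H). Choose A
Stage 1: P1: O->1, E->5 (anticipating A, H). Choose E
SPE path: E -> A -> H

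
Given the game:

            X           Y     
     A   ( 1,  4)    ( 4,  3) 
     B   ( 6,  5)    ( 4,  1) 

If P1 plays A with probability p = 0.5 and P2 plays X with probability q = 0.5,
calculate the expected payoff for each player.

E[P1] = 3.75, E[P2] = 3.25

Work:
E[P1] = p·q·π₁(A,X) + p·(1-q)·π₁(A,Y) + (1-p)·q·π₁(B,X) + (1-p)·(1-q)·π₁(B,Y)
= 0.5·0.5·1 + 0.5·0.5·4 + 0.5·0.5·6 + 0.5·0.5·4
= 3.75

E[P2] = 3.25 (similar calculation)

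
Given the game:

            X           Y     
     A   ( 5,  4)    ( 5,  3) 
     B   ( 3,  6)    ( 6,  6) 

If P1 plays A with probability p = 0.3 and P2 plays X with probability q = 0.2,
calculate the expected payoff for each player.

E[P1] = 5.28, E[P2] = 5.16

Work:
E[P1] = p·q·π₁(A,X) + p·(1-q)·π₁(A,Y) + (1-p)·q·π₁(B,X) + (1-p)·(1-q)·π₁(B,Y)
= 0.3·0.2·5 + 0.3·0.8·5 + 0.7·0.2·3 + 0.7·0.8·6
= 5.28

E[P2] = 5.16 (similar calculation)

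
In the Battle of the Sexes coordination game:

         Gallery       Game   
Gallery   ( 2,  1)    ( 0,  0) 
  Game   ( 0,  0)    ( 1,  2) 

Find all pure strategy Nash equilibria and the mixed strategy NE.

Pure NE: (Gallery, Gallery) and (Game, Game); Mixed NE: p = 0.6667, q = 0.3333

Work:
Check pure NE:
(Gallery, Gallery): (2, 1) - no unilateral deviation beneficial
(Game, Game): (1, 2) - no unilateral deviation beneficial
Mixed NE: P1 plays Gallery with p = 0.6667, P2 plays Gallery with q = 0.3333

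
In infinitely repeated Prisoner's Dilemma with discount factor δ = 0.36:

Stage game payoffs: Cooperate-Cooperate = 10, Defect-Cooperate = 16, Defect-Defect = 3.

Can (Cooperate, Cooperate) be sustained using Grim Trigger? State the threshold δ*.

δ* = 0.4615; since δ = 0.36 < 0.4615, cooperation cannot be sustained

Work:
For Grim Trigger:
Cooperate forever: 10/(1-δ)
Defect then punished: 16 + 3·δ/(1-δ)
Need: 10/(1-δ) ≥ 16 + 3·δ/(1-δ)
Solving: δ ≥ (T-R)/(T-P) = (16-10)/(16-3) = 0.4615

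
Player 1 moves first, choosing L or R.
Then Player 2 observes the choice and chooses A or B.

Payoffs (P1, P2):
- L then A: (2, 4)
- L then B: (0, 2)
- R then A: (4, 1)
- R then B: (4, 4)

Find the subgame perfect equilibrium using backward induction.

P1 plays R, P2 plays A after L and B after R; Payoff (4, 4)

Work:
Backward induction:
After L: P2 chooses A → P1 gets 2
After R: P2 chooses B → P1 gets 4
P1 chooses R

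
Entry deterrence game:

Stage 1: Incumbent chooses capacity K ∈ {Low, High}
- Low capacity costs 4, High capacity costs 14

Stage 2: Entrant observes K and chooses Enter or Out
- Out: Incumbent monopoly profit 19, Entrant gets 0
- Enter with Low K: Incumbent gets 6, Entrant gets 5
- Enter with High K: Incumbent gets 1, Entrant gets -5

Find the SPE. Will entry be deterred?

SPE: (High, Enter|Low, Out|High); Entry deterred. Incumbent net profit = 5

Work:
After Low K: Entrant enters (5 > 0)
After High K: Entrant stays out (-5 < 0)
Incumbent: Low → 6−4=2, High → 19−14=5
Incumbent chooses High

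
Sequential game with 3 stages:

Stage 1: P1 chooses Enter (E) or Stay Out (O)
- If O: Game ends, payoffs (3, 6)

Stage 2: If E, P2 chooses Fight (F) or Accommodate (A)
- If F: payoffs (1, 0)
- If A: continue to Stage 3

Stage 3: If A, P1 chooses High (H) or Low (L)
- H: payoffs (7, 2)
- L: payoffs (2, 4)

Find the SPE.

SPE: (E, A, H); Outcome (7, 2)

Work:
Stage 3: P1 chooses H (7 vs 2)
Stage 2: P2: F->0, A->2 (anticipating H). Choose A
Stage 1: P1: O->3, E->7 (anticipating A, H). Choose E
SPE path: E -> A -> H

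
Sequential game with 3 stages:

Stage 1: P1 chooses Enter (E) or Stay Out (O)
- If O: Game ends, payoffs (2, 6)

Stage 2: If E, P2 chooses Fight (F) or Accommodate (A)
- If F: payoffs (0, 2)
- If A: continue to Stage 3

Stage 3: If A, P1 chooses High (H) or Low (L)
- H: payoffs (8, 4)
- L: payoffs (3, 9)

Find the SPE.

SPE: (E, A, H); Outcome (8, 4)

Work:
Stage 3: P1 chooses H (8 vs 3)
Stage 2: P2: F->2, A->4 (anticipating H). Choose A
Stage 1: P1: O->2, E->8 (anticipating A, H). Choose E
SPE path: E -> A -> H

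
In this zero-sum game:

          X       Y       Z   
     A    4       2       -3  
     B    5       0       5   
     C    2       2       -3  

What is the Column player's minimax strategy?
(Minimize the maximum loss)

Column should play Y, value = 2

Work:
Column player minimizes Row's maximum payoff:
Column X: max payoff to Row = 5
Column Y: max payoff to Row = 2
Column Z: max payoff to Row = 5
Minimum is 2, achieved by column Y.
Minimax strategy: Y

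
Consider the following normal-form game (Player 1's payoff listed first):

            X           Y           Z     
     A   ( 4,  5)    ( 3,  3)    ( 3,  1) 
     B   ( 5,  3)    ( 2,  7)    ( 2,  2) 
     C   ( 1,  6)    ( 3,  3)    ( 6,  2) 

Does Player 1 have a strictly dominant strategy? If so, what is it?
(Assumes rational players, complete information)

No strictly dominant strategy exists for Player 1

Work:
A strategy strictly dominates another if it gives a strictly higher payoff against every opponent action. Compare each pair of P1's strategies column-by-column:
  A vs B: [4 vs 5, 3 vs 2, 3 vs 2] → A does not strictly dominate B (column X: 4 ≤ 5)
  A vs C: [4 vs 1, 3 vs 3, 3 vs 6] → A does not strictly dominate C (column Y: 3 ≤ 3)
  B vs A: [5 vs 4, 2 vs 3, 2 vs 3] → B does not strictly dominate A (column Y: 2 ≤ 3)
  B vs C: [5 vs 1, 2 vs 3, 2 vs 6] → B does not strictly dominate C (column Y: 2 ≤ 3)
  C vs A: [1 vs 4, 3 vs 3, 6 vs 3] → C does not strictly dominate A (column X: 1 ≤ 4)
  C vs B: [1 vs 5, 3 vs 2, 6 vs 2] → C does not strictly dominate B (column X: 1 ≤ 5)
No single strategy strictly dominates all others → no strictly dominant strategy.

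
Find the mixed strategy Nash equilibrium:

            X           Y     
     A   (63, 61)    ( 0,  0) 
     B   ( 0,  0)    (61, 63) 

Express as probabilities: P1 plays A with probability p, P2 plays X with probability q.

p = 0.5081, q = 0.4919

Work:
Find probabilities that make opponent indifferent:
P2 chooses q to make P1 indifferent between A and B
P1 chooses p to make P2 indifferent between X and Y
Mixed NE: P1 plays (A: 0.5081, B: 0.4919), P2 plays (X: 0.4919, Y: 0.5081)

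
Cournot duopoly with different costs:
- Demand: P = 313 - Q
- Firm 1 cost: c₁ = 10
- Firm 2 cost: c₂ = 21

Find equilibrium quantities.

q₁* = 104.67, q₂* = 93.67

Work:
Reaction: q₁ = (313 - 10 - q₂)/2
Reaction: q₂ = (313 - 21 - q₁)/2
Solve simultaneously:
q₁* = (313 - 2×10 + 21)/3 = 104.67
q₂* = (313 - 2×21 + 10)/3 = 93.67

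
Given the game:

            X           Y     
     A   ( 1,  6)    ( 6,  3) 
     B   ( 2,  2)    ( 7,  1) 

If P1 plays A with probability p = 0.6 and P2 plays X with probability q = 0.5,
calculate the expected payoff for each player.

E[P1] = 3.9, E[P2] = 3.3

Work:
E[P1] = p·q·π₁(A,X) + p·(1-q)·π₁(A,Y) + (1-p)·q·π₁(B,X) + (1-p)·(1-q)·π₁(B,Y)
= 0.6·0.5·1 + 0.6·0.5·6 + 0.4·0.5·2 + 0.4·0.5·7
= 3.9

E[P2] = 3.3 (similar calculation)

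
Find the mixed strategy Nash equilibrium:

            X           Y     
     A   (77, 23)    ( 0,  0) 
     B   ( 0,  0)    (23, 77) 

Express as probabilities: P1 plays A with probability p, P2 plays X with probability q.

p = 0.77, q = 0.23

Work:
Find probabilities that make opponent indifferent:
P2 chooses q to make P1 indifferent between A and B
P1 chooses p to make P2 indifferent between X and Y
Mixed NE: P1 plays (A: 0.77, B: 0.23), P2 plays (X: 0.23, Y: 0.77)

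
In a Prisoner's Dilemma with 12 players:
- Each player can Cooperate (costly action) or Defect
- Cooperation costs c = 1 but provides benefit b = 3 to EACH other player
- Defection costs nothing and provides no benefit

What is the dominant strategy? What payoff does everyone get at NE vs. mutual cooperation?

Dominant: Defect; NE payoff = 0; Coop payoff = 32

Work:
Defect dominates (saves cost c = 1, benefit to others is external)
NE: All defect → everyone gets 0
If all cooperate: each receives (11)×3 - 1 = 32
Social dilemma: 32 > 0 but NE gives 0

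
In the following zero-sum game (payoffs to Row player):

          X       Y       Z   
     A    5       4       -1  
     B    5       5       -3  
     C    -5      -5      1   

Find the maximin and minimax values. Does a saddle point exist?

Maximin = -1, Minimax = 1, Saddle: False

Work:
Row minimums: [-1, -3, -5] → maximin = -1
Column maximums: [5, 5, 1] → minimax = 1
No saddle point (maximin ≠ minimax). Mixed strategy needed.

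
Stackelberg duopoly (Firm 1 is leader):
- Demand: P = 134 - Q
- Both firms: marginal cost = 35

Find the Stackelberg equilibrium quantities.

q₁* (leader) = 49.5, q₂* (follower) = 24.75

Work:
Follower's reaction: q₂ = (a - c - q₁)/2
Leader substitutes: π₁ = q₁·(a - q₁ - (a-c-q₁)/2 - c)
FOC: q₁* = (134 - 35)/2 = 49.50
Then: q₂* = (134 - 35 - 49.5)/2 = 24.75
Leader has first-mover advantage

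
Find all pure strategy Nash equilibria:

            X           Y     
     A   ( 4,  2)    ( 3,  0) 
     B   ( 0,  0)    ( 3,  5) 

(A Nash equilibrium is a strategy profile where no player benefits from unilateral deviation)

Nash equilibrium: (A, X), (B, Y)

Work:
Best responses:
  P1 vs X: payoffs [4, 0] → best response A (payoff 4)
  P1 vs Y: payoffs [3, 3] → best response A/B (payoff 3)
  P2 vs A: payoffs [2, 0] → best response X (payoff 2)
  P2 vs B: payoffs [0, 5] → best response Y (payoff 5)
Mutual best responses: (A,X), (B,Y) → Nash equilibria.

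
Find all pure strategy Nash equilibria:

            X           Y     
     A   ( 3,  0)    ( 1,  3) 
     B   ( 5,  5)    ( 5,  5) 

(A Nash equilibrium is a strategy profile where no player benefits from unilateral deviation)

Nash equilibrium: (B, X), (B, Y)

Work:
Best responses:
  P1 vs X: payoffs [3, 5] → best response B (payoff 5)
  P1 vs Y: payoffs [1, 5] → best response B (payoff 5)
  P2 vs A: payoffs [0, 3] → best response Y (payoff 3)
  P2 vs B: payoffs [5, 5] → best response X/Y (payoff 5)
Mutual best responses: (B,X), (B,Y) → Nash equilibria.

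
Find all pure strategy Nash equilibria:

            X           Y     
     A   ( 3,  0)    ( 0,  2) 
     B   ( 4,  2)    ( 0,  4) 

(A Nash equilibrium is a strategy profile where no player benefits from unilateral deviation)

Nash equilibrium: (A, Y), (B, Y)

Work:
Best responses:
  P1 vs X: payoffs [3, 4] → best response B (payoff 4)
  P1 vs Y: payoffs [0, 0] → best response A/B (payoff 0)
  P2 vs A: payoffs [0, 2] → best response Y (payoff 2)
  P2 vs B: payoffs [2, 4] → best response Y (payoff 4)
Mutual best responses: (A,Y), (B,Y) → Nash equilibria.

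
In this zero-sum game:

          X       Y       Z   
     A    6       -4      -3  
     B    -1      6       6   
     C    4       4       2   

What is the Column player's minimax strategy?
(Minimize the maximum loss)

Column should play X or Y or Z (all achieve the minimum), value = 6

Work:
Column player minimizes Row's maximum payoff:
Column X: max payoff to Row = 6
Column Y: max payoff to Row = 6
Column Z: max payoff to Row = 6
Minimum is 6, achieved by columns X, Y, Z (tied).
Each of X or Y or Z is a minimax strategy.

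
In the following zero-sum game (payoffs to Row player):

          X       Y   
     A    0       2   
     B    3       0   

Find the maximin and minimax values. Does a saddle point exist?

Maximin = 0, Minimax = 2, Saddle: False

Work:
Row minimums: [0, 0] → maximin = 0
Column maximums: [3, 2] → minimax = 2
No saddle point (maximin ≠ minimax). Mixed strategy needed.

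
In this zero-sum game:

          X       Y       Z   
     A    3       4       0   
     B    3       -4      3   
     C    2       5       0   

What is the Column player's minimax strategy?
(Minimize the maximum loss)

Column should play X or Z (all achieve the minimum), value = 3

Work:
Column player minimizes Row's maximum payoff:
Column X: max payoff to Row = 3
Column Y: max payoff to Row = 5
Column Z: max payoff to Row = 3
Minimum is 3, achieved by columns X, Z (tied).
Each of X or Z is a minimax strategy.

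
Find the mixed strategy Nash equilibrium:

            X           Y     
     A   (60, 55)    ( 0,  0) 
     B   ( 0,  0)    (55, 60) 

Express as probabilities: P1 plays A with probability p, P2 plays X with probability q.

p = 0.5217, q = 0.4783

Work:
Find probabilities that make opponent indifferent:
P2 chooses q to make P1 indifferent between A and B
P1 chooses p to make P2 indifferent between X and Y
Mixed NE: P1 plays (A: 0.5217, B: 0.4783), P2 plays (X: 0.4783, Y: 0.5217)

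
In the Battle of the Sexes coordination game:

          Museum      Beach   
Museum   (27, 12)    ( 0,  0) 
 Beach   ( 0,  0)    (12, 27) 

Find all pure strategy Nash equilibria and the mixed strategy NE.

Pure NE: (Museum, Museum) and (Beach, Beach); Mixed NE: p = 0.6923, q = 0.3077

Work:
Check pure NE:
(Museum, Museum): (27, 12) - no unilateral deviation beneficial
(Beach, Beach): (12, 27) - no unilateral deviation beneficial
Mixed NE: P1 plays Museum with p = 0.6923, P2 plays Museum with q = 0.3077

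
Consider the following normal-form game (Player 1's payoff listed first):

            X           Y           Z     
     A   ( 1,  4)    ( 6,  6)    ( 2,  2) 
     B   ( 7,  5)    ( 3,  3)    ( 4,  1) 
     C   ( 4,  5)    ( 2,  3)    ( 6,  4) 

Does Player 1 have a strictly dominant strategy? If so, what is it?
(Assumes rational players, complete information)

No strictly dominant strategy exists for Player 1

Work:
A strategy strictly dominates another if it gives a strictly higher payoff against every opponent action. Compare each pair of P1's strategies column-by-column:
  A vs B: [1 vs 7, 6 vs 3, 2 vs 4] → A does not strictly dominate B (column X: 1 ≤ 7)
  A vs C: [1 vs 4, 6 vs 2, 2 vs 6] → A does not strictly dominate C (column X: 1 ≤ 4)
  B vs A: [7 vs 1, 3 vs 6, 4 vs 2] → B does not strictly dominate A (column Y: 3 ≤ 6)
  B vs C: [7 vs 4, 3 vs 2, 4 vs 6] → B does not strictly dominate C (column Z: 4 ≤ 6)
  C vs A: [4 vs 1, 2 vs 6, 6 vs 2] → C does not strictly dominate A (column Y: 2 ≤ 6)
  C vs B: [4 vs 7, 2 vs 3, 6 vs 4] → C does not strictly dominate B (column X: 4 ≤ 7)
No single strategy strictly dominates all others → no strictly dominant strategy.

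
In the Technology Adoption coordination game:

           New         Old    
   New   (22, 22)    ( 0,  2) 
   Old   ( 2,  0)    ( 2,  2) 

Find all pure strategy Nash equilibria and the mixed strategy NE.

Pure NE: (New, New) and (Old, Old); Mixed NE: p = 0.0909, q = 0.0909

Work:
Check pure NE:
(New, New): (22, 22) - no unilateral deviation beneficial
(Old, Old): (2, 2) - no unilateral deviation beneficial
Mixed NE: P1 plays New with p = 0.0909, P2 plays New with q = 0.0909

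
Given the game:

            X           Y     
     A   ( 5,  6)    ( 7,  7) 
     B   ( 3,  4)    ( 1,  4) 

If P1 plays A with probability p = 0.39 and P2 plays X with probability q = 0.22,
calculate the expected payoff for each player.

E[P1] = 3.4368, E[P2] = 5.0842

Work:
E[P1] = p·q·π₁(A,X) + p·(1-q)·π₁(A,Y) + (1-p)·q·π₁(B,X) + (1-p)·(1-q)·π₁(B,Y)
= 0.39·0.22·5 + 0.39·0.78·7 + 0.61·0.22·3 + 0.61·0.78·1
= 3.4368

E[P2] = 5.0842 (similar calculation)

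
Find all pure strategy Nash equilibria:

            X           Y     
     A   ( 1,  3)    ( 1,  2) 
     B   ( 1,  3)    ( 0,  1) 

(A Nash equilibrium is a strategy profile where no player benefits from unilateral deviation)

Nash equilibrium: (A, X), (B, X)

Work:
Best responses:
  P1 vs X: payoffs [1, 1] → best response A/B (payoff 1)
  P1 vs Y: payoffs [1, 0] → best response A (payoff 1)
  P2 vs A: payoffs [3, 2] → best response X (payoff 3)
  P2 vs B: payoffs [3, 1] → best response X (payoff 3)
Mutual best responses: (A,X), (B,X) → Nash equilibria.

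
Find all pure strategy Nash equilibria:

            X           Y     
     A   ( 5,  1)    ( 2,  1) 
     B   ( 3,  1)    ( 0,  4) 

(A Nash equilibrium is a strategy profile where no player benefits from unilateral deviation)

Nash equilibrium: (A, X), (A, Y)

Work:
Best responses:
  P1 vs X: payoffs [5, 3] → best response A (payoff 5)
  P1 vs Y: payoffs [2, 0] → best response A (payoff 2)
  P2 vs A: payoffs [1, 1] → best response X/Y (payoff 1)
  P2 vs B: payoffs [1, 4] → best response Y (payoff 4)
Mutual best responses: (A,X), (A,Y) → Nash equilibria.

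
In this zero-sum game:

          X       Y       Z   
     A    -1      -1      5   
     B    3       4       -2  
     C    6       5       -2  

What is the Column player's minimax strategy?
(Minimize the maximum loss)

Column should play Y or Z (all achieve the minimum), value = 5

Work:
Column player minimizes Row's maximum payoff:
Column X: max payoff to Row = 6
Column Y: max payoff to Row = 5
Column Z: max payoff to Row = 5
Minimum is 5, achieved by columns Y, Z (tied).
Each of Y or Z is a minimax strategy.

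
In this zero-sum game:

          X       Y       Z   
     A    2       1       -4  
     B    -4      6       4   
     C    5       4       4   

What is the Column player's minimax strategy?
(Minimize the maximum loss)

Column should play Z, value = 4

Work:
Column player minimizes Row's maximum payoff:
Column X: max payoff to Row = 5
Column Y: max payoff to Row = 6
Column Z: max payoff to Row = 4
Minimum is 4, achieved by column Z.
Minimax strategy: Z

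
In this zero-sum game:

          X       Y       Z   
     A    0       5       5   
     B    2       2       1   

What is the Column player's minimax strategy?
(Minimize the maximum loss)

Column should play X, value = 2

Work:
Column player minimizes Row's maximum payoff:
Column X: max payoff to Row = 2
Column Y: max payoff to Row = 5
Column Z: max payoff to Row = 5
Minimum is 2, achieved by column X.
Minimax strategy: X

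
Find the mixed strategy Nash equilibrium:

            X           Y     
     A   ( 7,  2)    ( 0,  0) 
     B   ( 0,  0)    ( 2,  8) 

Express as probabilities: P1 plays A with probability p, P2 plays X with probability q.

p = 0.8, q = 0.2222

Work:
Find probabilities that make opponent indifferent:
P2 chooses q to make P1 indifferent between A and B
P1 chooses p to make P2 indifferent between X and Y
Mixed NE: P1 plays (A: 0.8, B: 0.2), P2 plays (X: 0.2222, Y: 0.7778)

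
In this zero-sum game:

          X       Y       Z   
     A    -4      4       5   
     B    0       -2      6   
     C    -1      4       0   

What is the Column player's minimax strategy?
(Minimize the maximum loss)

Column should play X, value = 0

Work:
Column player minimizes Row's maximum payoff:
Column X: max payoff to Row = 0
Column Y: max payoff to Row = 4
Column Z: max payoff to Row = 6
Minimum is 0, achieved by column X.
Minimax strategy: X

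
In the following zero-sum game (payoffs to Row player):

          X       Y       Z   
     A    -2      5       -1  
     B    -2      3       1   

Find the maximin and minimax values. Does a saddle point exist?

Maximin = -2, Minimax = -2, Saddle: True

Work:
Row minimums: [-2, -2] → maximin = -2
Column maximums: [-2, 5, 1] → minimax = -2
Saddle point exists! Game value = -2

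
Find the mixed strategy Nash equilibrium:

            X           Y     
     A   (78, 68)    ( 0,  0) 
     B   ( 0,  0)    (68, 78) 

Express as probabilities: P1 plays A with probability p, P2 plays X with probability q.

p = 0.5342, q = 0.4658

Work:
Find probabilities that make opponent indifferent:
P2 chooses q to make P1 indifferent between A and B
P1 chooses p to make P2 indifferent between X and Y
Mixed NE: P1 plays (A: 0.5342, B: 0.4658), P2 plays (X: 0.4658, Y: 0.5342)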